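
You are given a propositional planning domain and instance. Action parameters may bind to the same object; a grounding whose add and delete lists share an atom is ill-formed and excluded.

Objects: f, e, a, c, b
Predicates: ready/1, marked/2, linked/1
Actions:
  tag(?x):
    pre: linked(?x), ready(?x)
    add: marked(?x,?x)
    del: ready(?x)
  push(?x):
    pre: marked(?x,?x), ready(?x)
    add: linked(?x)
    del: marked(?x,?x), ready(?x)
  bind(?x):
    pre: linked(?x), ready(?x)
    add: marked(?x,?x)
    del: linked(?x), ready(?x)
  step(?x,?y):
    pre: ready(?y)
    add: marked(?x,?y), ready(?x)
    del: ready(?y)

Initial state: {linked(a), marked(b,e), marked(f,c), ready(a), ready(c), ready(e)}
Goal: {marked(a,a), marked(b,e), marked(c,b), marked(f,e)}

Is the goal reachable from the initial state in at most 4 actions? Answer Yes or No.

Yes

1. tag(a)  →  {linked(a), marked(a,a), marked(b,e), marked(f,c), ready(c), ready(e)}
2. step(f,e)  →  {linked(a), marked(a,a), marked(b,e), marked(f,c), marked(f,e), ready(c), ready(f)}
3. step(b,f)  →  {linked(a), marked(a,a), marked(b,e), marked(b,f), marked(f,c), marked(f,e), ready(b), ready(c)}
4. step(c,b)  →  {linked(a), marked(a,a), marked(b,e), marked(b,f), marked(c,b), marked(f,c), marked(f,e), ready(c)}
optimal plan length = 4; 4 ≤ 4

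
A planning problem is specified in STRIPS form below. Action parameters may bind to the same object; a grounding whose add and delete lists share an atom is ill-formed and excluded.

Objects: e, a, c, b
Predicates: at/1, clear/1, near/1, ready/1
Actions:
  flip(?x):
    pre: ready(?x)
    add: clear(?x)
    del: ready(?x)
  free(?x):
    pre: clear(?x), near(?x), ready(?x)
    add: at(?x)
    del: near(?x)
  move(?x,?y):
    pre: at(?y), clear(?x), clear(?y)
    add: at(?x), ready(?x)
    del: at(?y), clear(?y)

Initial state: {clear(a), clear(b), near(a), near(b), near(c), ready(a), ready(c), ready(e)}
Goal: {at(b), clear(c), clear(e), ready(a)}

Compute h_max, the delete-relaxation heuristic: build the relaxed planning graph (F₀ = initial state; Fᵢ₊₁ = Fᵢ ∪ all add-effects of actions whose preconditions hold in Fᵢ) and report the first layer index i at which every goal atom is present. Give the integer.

2

F0 = init (8 atoms)
F1 = F0 ∪ {at(a), clear(c), clear(e)}  (11 atoms)
F2 = F1 ∪ {at(b), at(c), at(e), ready(b)}  (15 atoms)
goal ⊆ F2  ⇒  h_max = 2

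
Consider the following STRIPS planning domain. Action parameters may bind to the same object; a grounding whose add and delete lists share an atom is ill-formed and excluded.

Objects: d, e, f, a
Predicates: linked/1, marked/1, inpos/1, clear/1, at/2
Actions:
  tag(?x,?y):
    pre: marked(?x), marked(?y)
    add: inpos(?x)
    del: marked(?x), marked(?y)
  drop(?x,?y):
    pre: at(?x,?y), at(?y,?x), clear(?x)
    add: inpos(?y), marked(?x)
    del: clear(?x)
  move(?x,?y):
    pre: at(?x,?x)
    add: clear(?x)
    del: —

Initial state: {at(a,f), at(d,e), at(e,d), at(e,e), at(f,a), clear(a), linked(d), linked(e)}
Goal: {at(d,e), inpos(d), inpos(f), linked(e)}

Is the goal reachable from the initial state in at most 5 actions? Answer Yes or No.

1. drop(a,f)  →  {at(a,f), at(d,e), at(e,d), at(e,e), at(f,a), inpos(f), linked(d), linked(e), marked(a)}
2. move(e,d)  →  {at(a,f), at(d,e), at(e,d), at(e,e), at(f,a), clear(e), inpos(f), linked(d), linked(e), marked(a)}
3. drop(e,d)  →  {at(a,f), at(d,e), at(e,d), at(e,e), at(f,a), inpos(d), inpos(f), linked(d), linked(e), marked(a), marked(e)}
optimal plan length = 3; 3 ≤ 5

Yes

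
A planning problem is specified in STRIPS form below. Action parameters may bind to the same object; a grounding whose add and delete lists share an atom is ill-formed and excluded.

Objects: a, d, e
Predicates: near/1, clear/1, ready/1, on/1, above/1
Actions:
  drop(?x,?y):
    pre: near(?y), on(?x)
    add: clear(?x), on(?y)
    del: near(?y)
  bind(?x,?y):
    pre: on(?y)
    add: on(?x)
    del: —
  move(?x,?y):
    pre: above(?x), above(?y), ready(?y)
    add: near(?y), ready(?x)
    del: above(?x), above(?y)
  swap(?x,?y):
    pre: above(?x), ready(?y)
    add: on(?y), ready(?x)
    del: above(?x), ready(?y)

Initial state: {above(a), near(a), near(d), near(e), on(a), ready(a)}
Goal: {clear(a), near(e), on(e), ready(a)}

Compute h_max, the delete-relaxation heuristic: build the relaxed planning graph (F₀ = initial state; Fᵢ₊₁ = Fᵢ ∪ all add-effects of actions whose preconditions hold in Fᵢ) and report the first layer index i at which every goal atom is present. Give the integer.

1

F0 = init (6 atoms)
F1 = F0 ∪ {clear(a), on(d), on(e)}  (9 atoms)
goal ⊆ F1  ⇒  h_max = 1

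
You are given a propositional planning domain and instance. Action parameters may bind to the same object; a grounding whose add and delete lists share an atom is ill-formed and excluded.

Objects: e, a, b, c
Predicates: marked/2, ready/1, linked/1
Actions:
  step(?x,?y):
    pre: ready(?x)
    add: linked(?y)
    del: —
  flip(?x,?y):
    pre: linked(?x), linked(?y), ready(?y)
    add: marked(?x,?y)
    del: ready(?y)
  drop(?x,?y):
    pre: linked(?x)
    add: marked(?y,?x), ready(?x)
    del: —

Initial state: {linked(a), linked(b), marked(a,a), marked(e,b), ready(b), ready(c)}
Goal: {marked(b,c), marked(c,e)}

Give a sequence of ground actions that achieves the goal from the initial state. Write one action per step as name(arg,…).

1. step(b,e)  →  {linked(a), linked(b), linked(e), marked(a,a), marked(e,b), ready(b), ready(c)}
2. step(b,c)  →  {linked(a), linked(b), linked(c), linked(e), marked(a,a), marked(e,b), ready(b), ready(c)}
3. flip(b,c)  →  {linked(a), linked(b), linked(c), linked(e), marked(a,a), marked(b,c), marked(e,b), ready(b)}
4. drop(e,c)  →  {linked(a), linked(b), linked(c), linked(e), marked(a,a), marked(b,c), marked(c,e), marked(e,b), ready(b), ready(e)}

step(b,e); step(b,c); flip(b,c); drop(e,c)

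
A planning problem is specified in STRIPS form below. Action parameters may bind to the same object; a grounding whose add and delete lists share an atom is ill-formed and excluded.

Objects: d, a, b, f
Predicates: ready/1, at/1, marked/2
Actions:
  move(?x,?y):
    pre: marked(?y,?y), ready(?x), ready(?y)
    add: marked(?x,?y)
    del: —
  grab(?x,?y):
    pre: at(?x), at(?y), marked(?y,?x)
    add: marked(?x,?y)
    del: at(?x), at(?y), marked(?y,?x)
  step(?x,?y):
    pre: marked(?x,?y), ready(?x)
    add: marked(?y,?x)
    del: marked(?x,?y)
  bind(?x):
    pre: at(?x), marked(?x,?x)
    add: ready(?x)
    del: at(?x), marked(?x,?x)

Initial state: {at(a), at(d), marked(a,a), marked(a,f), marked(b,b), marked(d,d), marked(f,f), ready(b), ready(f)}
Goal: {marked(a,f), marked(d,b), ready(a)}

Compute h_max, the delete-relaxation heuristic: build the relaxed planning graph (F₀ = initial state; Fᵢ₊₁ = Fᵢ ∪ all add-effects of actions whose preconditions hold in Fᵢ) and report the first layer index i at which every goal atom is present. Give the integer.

F0 = init (9 atoms)
F1 = F0 ∪ {marked(b,f), marked(f,b), ready(a), ready(d)}  (13 atoms)
F2 = F1 ∪ {marked(a,b), marked(a,d), marked(b,a), marked(b,d), marked(d,a), marked(d,b), marked(d,f), marked(f,a), marked(f,d)}  (22 atoms)
goal ⊆ F2  ⇒  h_max = 2

2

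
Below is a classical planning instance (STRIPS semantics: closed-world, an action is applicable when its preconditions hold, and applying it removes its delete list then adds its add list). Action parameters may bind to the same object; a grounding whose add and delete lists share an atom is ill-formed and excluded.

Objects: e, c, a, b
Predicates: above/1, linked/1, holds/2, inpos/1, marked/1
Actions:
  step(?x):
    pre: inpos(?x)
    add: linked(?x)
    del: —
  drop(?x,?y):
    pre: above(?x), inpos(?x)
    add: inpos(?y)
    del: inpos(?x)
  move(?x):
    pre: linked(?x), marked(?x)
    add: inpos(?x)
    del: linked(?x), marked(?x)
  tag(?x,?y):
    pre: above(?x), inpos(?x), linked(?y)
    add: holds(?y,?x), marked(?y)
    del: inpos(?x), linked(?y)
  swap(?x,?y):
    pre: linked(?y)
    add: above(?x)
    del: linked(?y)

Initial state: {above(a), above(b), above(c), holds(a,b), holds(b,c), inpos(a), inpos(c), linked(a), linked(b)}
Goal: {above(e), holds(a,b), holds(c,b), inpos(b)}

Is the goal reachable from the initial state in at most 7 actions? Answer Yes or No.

1. step(c)  →  {above(a), above(b), above(c), holds(a,b), holds(b,c), inpos(a), inpos(c), linked(a), linked(b), linked(c)}
2. drop(c,b)  →  {above(a), above(b), above(c), holds(a,b), holds(b,c), inpos(a), inpos(b), linked(a), linked(b), linked(c)}
3. tag(b,c)  →  {above(a), above(b), above(c), holds(a,b), holds(b,c), holds(c,b), inpos(a), linked(a), linked(b), marked(c)}
4. drop(a,b)  →  {above(a), above(b), above(c), holds(a,b), holds(b,c), holds(c,b), inpos(b), linked(a), linked(b), marked(c)}
5. swap(e,a)  →  {above(a), above(b), above(c), above(e), holds(a,b), holds(b,c), holds(c,b), inpos(b), linked(b), marked(c)}
optimal plan length = 5; 5 ≤ 7

Yes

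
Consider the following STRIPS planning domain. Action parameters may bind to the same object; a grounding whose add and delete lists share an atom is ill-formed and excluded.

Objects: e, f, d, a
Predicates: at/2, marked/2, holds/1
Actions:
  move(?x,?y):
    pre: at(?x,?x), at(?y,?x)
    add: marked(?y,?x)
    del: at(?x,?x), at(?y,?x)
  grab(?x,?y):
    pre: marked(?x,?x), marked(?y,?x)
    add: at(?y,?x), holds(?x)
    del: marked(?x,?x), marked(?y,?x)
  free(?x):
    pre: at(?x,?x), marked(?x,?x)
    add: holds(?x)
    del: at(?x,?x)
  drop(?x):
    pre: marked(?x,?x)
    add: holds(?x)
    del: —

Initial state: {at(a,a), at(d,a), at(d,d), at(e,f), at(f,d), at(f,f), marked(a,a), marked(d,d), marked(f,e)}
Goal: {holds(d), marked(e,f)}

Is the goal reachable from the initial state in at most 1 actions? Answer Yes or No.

1. move(f,e)  →  {at(a,a), at(d,a), at(d,d), at(f,d), marked(a,a), marked(d,d), marked(e,f), marked(f,e)}
2. grab(d,d)  →  {at(a,a), at(d,a), at(d,d), at(f,d), holds(d), marked(a,a), marked(e,f), marked(f,e)}
optimal plan length = 2; 2 > 1

No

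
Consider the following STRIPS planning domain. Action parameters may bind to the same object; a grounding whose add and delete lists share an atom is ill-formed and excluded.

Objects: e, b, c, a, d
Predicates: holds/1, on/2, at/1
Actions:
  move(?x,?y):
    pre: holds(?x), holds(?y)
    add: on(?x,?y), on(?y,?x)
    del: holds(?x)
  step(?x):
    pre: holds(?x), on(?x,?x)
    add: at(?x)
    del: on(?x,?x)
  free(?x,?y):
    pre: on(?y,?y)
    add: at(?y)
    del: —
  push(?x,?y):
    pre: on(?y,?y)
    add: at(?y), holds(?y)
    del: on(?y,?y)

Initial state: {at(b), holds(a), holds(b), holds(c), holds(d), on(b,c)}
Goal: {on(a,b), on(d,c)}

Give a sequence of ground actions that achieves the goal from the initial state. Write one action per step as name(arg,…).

1. move(b,a)  →  {at(b), holds(a), holds(c), holds(d), on(a,b), on(b,a), on(b,c)}
2. move(c,d)  →  {at(b), holds(a), holds(d), on(a,b), on(b,a), on(b,c), on(c,d), on(d,c)}

move(b,a); move(c,d)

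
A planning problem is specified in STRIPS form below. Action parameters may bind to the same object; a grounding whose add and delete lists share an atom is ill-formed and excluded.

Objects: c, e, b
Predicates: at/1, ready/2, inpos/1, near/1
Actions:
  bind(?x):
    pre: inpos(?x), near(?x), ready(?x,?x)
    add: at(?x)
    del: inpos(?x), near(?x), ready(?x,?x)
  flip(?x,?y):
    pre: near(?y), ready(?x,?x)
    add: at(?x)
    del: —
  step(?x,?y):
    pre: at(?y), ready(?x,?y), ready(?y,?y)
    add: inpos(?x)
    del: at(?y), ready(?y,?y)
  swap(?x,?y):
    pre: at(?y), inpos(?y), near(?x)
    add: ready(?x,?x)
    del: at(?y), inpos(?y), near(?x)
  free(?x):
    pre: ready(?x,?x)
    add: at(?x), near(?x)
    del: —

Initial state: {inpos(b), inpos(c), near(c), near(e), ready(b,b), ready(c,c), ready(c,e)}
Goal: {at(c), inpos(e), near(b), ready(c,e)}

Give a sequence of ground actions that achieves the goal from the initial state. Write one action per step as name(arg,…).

1. bind(c)  →  {at(c), inpos(b), near(e), ready(b,b), ready(c,e)}
2. free(b)  →  {at(b), at(c), inpos(b), near(b), near(e), ready(b,b), ready(c,e)}
3. swap(e,b)  →  {at(c), near(b), ready(b,b), ready(c,e), ready(e,e)}
4. flip(e,b)  →  {at(c), at(e), near(b), ready(b,b), ready(c,e), ready(e,e)}
5. step(e,e)  →  {at(c), inpos(e), near(b), ready(b,b), ready(c,e)}

bind(c); free(b); swap(e,b); flip(e,b); step(e,e)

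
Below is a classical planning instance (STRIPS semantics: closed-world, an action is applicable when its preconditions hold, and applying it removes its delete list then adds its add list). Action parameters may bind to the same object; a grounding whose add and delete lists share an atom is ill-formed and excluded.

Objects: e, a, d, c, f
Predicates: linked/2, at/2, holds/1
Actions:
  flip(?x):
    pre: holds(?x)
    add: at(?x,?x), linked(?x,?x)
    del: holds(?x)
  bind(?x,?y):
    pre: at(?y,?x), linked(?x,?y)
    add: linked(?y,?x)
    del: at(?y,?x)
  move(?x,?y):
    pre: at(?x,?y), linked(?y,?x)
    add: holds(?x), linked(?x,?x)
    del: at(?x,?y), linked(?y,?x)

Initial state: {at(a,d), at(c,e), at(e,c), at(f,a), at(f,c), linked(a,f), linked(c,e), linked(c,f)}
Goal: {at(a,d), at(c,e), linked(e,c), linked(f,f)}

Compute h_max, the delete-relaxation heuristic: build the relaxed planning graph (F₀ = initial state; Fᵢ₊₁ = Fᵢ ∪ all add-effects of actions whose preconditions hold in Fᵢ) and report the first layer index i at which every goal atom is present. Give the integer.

F0 = init (8 atoms)
F1 = F0 ∪ {holds(e), holds(f), linked(e,c), linked(e,e), linked(f,a), linked(f,c), linked(f,f)}  (15 atoms)
goal ⊆ F1  ⇒  h_max = 1

1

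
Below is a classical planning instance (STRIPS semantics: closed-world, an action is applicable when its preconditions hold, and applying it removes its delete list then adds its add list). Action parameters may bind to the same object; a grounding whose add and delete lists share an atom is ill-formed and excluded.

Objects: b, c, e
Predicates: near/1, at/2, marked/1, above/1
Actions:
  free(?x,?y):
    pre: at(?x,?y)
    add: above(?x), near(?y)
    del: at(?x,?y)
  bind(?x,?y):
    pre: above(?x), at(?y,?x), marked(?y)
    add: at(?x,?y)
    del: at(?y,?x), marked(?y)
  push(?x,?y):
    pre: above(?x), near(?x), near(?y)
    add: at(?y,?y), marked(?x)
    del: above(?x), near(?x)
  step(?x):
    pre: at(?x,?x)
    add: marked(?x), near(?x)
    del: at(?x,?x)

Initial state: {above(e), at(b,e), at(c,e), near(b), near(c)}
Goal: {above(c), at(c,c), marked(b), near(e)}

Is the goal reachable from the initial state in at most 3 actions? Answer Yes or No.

Yes

1. free(b,e)  →  {above(b), above(e), at(c,e), near(b), near(c), near(e)}
2. free(c,e)  →  {above(b), above(c), above(e), near(b), near(c), near(e)}
3. push(b,c)  →  {above(c), above(e), at(c,c), marked(b), near(c), near(e)}
optimal plan length = 3; 3 ≤ 3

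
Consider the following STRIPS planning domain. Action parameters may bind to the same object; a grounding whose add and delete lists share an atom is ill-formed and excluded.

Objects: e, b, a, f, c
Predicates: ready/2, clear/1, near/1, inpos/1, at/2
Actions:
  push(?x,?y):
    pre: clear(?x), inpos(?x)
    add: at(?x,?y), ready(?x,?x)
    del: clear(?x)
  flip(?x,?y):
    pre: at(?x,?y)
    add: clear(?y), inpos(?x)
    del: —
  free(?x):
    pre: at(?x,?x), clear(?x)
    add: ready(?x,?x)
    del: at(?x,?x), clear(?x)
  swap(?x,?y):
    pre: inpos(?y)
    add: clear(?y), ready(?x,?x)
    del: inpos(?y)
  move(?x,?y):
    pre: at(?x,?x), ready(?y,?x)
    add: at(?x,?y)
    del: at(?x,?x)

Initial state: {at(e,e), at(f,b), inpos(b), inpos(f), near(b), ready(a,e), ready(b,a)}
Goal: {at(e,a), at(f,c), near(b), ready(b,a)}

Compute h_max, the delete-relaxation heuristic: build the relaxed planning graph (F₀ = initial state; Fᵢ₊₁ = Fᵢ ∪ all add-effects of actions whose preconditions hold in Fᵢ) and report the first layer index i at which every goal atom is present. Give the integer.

2

F0 = init (7 atoms)
F1 = F0 ∪ {at(e,a), clear(b), clear(e), clear(f), inpos(e), ready(a,a), ready(b,b), ready(c,c), ready(e,e), ready(f,f)}  (17 atoms)
F2 = F1 ∪ {at(b,a), at(b,b), at(b,c), at(b,e), at(b,f), at(e,b), at(e,c), at(e,f), at(f,a), at(f,c), at(f,e), at(f,f), clear(a)}  (30 atoms)
goal ⊆ F2  ⇒  h_max = 2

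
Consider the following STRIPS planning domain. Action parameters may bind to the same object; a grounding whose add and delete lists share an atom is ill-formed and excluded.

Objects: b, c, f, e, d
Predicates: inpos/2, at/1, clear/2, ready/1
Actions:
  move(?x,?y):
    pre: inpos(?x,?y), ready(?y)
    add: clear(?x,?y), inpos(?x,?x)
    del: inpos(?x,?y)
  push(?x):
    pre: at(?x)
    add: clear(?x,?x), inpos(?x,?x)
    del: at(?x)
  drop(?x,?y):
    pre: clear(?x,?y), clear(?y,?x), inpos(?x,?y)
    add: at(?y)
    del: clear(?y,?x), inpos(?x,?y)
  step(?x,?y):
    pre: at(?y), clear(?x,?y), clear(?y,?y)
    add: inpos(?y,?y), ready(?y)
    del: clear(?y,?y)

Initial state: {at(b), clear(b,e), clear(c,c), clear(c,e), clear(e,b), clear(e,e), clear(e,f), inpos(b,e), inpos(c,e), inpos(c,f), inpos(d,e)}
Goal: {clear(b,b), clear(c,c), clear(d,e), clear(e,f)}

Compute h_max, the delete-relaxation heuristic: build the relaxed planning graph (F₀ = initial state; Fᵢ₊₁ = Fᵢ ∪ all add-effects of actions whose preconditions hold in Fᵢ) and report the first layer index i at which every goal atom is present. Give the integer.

3

F0 = init (11 atoms)
F1 = F0 ∪ {at(e), clear(b,b), inpos(b,b)}  (14 atoms)
F2 = F1 ∪ {inpos(e,e), ready(b), ready(e)}  (17 atoms)
F3 = F2 ∪ {clear(d,e), inpos(c,c), inpos(d,d)}  (20 atoms)
goal ⊆ F3  ⇒  h_max = 3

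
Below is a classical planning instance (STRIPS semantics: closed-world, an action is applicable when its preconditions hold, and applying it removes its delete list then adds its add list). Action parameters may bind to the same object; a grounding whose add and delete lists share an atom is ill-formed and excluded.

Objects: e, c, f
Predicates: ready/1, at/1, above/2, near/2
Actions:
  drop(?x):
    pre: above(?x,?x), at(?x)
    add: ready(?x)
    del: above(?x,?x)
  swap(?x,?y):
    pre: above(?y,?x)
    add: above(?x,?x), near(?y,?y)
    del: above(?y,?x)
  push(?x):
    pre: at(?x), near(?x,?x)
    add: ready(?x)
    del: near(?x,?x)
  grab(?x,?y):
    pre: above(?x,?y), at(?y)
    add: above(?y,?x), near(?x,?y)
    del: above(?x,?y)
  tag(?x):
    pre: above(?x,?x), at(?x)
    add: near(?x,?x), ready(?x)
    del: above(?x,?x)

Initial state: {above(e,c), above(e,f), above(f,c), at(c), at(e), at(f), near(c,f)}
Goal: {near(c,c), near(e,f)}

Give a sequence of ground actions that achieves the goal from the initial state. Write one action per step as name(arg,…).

swap(c,e); grab(e,f); tag(c)

1. swap(c,e)  →  {above(c,c), above(e,f), above(f,c), at(c), at(e), at(f), near(c,f), near(e,e)}
2. grab(e,f)  →  {above(c,c), above(f,c), above(f,e), at(c), at(e), at(f), near(c,f), near(e,e), near(e,f)}
3. tag(c)  →  {above(f,c), above(f,e), at(c), at(e), at(f), near(c,c), near(c,f), near(e,e), near(e,f), ready(c)}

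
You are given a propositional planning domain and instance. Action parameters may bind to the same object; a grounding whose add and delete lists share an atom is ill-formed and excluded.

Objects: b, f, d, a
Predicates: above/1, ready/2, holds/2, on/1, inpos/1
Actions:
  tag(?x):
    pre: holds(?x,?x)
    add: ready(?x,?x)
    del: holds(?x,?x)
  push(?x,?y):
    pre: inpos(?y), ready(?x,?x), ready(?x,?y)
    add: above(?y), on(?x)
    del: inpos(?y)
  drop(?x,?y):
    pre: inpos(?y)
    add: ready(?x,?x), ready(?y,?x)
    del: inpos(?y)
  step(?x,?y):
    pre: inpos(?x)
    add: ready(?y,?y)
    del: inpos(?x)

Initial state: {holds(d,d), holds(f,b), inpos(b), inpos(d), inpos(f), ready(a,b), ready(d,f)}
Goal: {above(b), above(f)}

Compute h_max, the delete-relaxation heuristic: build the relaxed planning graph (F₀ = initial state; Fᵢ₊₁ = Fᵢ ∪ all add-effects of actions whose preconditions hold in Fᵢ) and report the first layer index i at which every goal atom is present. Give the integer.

2

F0 = init (7 atoms)
F1 = F0 ∪ {ready(a,a), ready(b,a), ready(b,b), ready(b,d), ready(b,f), ready(d,a), ready(d,b), ready(d,d), ready(f,a), ready(f,b), ready(f,d), ready(f,f)}  (19 atoms)
F2 = F1 ∪ {above(b), above(d), above(f), on(a), on(b), on(d), on(f)}  (26 atoms)
goal ⊆ F2  ⇒  h_max = 2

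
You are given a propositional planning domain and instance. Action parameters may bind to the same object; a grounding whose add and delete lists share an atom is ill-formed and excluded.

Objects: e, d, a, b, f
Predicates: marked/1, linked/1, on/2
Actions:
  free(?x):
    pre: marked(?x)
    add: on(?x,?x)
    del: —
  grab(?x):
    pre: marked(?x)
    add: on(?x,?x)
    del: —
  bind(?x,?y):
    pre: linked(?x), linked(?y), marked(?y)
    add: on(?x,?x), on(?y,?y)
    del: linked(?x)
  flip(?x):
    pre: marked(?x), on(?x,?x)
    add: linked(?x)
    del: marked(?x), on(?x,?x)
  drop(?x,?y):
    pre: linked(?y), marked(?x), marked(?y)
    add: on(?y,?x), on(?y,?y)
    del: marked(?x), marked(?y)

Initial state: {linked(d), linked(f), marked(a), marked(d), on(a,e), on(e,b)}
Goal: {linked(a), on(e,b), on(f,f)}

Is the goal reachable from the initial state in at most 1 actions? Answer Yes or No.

1. free(a)  →  {linked(d), linked(f), marked(a), marked(d), on(a,a), on(a,e), on(e,b)}
2. bind(f,d)  →  {linked(d), marked(a), marked(d), on(a,a), on(a,e), on(d,d), on(e,b), on(f,f)}
3. flip(a)  →  {linked(a), linked(d), marked(d), on(a,e), on(d,d), on(e,b), on(f,f)}
optimal plan length = 3; 3 > 1

No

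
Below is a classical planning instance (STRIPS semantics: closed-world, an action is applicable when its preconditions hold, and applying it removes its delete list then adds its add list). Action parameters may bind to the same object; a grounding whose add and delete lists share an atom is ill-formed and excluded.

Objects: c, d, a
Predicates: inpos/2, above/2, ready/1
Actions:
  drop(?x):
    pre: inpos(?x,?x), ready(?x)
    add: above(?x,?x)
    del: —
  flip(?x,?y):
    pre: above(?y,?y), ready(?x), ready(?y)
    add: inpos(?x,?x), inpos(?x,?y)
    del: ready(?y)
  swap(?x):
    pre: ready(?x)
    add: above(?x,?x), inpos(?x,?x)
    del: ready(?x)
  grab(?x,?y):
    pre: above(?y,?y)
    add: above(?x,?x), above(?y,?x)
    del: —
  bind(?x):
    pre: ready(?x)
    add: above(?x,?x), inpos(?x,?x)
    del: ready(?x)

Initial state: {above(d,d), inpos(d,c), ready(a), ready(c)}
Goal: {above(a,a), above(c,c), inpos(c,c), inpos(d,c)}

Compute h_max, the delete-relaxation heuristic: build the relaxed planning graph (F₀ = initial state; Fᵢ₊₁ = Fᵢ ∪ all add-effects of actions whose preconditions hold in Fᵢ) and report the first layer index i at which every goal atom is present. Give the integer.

F0 = init (4 atoms)
F1 = F0 ∪ {above(a,a), above(c,c), above(d,a), above(d,c), inpos(a,a), inpos(c,c)}  (10 atoms)
goal ⊆ F1  ⇒  h_max = 1

1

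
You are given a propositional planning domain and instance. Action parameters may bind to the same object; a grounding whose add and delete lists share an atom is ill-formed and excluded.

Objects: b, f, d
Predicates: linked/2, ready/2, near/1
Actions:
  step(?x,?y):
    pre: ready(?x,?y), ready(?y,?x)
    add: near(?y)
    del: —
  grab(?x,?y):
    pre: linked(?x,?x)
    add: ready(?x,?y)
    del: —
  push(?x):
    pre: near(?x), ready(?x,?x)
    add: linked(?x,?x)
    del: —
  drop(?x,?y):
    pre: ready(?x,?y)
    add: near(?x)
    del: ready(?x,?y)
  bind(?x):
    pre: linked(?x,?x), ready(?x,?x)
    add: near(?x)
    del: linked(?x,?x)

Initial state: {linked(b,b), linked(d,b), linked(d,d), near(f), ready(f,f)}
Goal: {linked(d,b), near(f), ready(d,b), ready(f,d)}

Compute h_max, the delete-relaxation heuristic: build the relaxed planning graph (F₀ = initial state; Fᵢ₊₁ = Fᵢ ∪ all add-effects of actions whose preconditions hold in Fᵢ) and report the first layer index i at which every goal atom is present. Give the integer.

F0 = init (5 atoms)
F1 = F0 ∪ {linked(f,f), ready(b,b), ready(b,d), ready(b,f), ready(d,b), ready(d,d), ready(d,f)}  (12 atoms)
F2 = F1 ∪ {near(b), near(d), ready(f,b), ready(f,d)}  (16 atoms)
goal ⊆ F2  ⇒  h_max = 2

2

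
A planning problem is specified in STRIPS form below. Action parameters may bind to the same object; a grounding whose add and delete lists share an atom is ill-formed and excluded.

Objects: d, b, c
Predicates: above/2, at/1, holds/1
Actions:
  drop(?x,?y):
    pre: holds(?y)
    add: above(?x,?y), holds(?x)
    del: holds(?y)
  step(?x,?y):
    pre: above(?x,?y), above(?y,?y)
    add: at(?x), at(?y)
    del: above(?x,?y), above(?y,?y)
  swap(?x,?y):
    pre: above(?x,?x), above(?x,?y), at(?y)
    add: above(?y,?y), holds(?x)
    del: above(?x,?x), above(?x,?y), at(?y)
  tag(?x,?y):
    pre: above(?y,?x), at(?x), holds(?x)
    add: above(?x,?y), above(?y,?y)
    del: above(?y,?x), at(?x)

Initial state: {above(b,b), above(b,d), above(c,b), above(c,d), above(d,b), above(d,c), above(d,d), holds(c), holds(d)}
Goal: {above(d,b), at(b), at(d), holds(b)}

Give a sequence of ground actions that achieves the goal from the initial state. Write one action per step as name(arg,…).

1. drop(b,d)  →  {above(b,b), above(b,d), above(c,b), above(c,d), above(d,b), above(d,c), above(d,d), holds(b), holds(c)}
2. step(b,d)  →  {above(b,b), above(c,b), above(c,d), above(d,b), above(d,c), at(b), at(d), holds(b), holds(c)}

drop(b,d); step(b,d)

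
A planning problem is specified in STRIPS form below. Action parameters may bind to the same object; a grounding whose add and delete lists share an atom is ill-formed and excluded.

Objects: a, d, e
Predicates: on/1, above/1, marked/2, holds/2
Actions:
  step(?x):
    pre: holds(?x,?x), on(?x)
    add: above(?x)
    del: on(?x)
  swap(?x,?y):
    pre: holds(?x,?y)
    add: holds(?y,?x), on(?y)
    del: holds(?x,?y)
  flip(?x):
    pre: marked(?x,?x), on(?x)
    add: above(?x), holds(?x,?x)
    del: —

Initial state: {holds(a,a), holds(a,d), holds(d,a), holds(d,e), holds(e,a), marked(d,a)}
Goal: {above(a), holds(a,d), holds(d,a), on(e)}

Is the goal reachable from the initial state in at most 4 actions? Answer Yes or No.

1. swap(d,e)  →  {holds(a,a), holds(a,d), holds(d,a), holds(e,a), holds(e,d), marked(d,a), on(e)}
2. swap(e,a)  →  {holds(a,a), holds(a,d), holds(a,e), holds(d,a), holds(e,d), marked(d,a), on(a), on(e)}
3. step(a)  →  {above(a), holds(a,a), holds(a,d), holds(a,e), holds(d,a), holds(e,d), marked(d,a), on(e)}
optimal plan length = 3; 3 ≤ 4

Yes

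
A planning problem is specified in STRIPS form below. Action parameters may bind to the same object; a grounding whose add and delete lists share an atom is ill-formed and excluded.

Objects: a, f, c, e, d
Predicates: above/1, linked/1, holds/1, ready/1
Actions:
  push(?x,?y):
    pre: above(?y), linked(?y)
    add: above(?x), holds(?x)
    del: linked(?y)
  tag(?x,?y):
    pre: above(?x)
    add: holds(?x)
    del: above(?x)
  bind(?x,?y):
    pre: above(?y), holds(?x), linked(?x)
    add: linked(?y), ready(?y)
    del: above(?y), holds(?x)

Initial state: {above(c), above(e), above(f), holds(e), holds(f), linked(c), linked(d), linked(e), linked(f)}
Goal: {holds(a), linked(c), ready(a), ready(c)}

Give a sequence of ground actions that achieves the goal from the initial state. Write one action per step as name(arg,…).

1. push(a,c)  →  {above(a), above(c), above(e), above(f), holds(a), holds(e), holds(f), linked(d), linked(e), linked(f)}
2. bind(f,a)  →  {above(c), above(e), above(f), holds(a), holds(e), linked(a), linked(d), linked(e), linked(f), ready(a)}
3. bind(e,c)  →  {above(e), above(f), holds(a), linked(a), linked(c), linked(d), linked(e), linked(f), ready(a), ready(c)}

push(a,c); bind(f,a); bind(e,c)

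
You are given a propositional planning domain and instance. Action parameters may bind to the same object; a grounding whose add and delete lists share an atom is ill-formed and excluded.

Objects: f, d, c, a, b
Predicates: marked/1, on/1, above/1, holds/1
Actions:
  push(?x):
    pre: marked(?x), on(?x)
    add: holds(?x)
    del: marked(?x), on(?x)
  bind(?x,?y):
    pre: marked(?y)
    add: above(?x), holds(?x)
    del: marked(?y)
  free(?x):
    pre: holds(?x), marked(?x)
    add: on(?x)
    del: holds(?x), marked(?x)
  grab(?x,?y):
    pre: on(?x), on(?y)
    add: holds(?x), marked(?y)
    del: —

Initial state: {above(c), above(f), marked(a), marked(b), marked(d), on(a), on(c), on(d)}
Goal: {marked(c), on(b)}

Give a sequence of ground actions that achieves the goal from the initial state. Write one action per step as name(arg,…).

bind(b,d); free(b); grab(d,c)

1. bind(b,d)  →  {above(b), above(c), above(f), holds(b), marked(a), marked(b), on(a), on(c), on(d)}
2. free(b)  →  {above(b), above(c), above(f), marked(a), on(a), on(b), on(c), on(d)}
3. grab(d,c)  →  {above(b), above(c), above(f), holds(d), marked(a), marked(c), on(a), on(b), on(c), on(d)}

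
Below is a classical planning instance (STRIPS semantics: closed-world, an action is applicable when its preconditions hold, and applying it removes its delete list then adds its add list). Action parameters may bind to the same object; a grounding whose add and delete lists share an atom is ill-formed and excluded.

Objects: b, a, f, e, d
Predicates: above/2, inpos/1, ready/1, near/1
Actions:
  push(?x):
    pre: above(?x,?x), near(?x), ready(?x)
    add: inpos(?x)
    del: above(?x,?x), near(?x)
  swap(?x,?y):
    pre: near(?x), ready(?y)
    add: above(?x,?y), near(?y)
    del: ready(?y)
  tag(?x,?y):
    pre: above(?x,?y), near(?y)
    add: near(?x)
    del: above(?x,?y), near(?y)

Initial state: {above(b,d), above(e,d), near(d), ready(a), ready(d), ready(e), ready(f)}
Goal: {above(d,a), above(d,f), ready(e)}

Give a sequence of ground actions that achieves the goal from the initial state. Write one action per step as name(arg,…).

1. swap(d,a)  →  {above(b,d), above(d,a), above(e,d), near(a), near(d), ready(d), ready(e), ready(f)}
2. swap(d,f)  →  {above(b,d), above(d,a), above(d,f), above(e,d), near(a), near(d), near(f), ready(d), ready(e)}

swap(d,a); swap(d,f)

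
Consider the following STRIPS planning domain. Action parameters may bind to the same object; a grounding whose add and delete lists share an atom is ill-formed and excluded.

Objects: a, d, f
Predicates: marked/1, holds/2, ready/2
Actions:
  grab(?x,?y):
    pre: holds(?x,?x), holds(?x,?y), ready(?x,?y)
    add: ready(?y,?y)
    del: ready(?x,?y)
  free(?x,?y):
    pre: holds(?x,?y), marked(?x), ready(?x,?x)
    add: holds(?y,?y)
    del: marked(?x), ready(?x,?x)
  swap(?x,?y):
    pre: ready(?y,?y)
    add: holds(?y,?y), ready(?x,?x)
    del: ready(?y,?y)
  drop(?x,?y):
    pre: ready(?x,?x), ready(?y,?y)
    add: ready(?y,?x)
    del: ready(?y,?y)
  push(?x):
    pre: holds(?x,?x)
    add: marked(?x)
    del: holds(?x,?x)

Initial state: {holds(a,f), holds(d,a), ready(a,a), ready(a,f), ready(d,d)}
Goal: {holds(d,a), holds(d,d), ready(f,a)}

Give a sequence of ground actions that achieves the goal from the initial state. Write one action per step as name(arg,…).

swap(f,d); drop(a,f)

1. swap(f,d)  →  {holds(a,f), holds(d,a), holds(d,d), ready(a,a), ready(a,f), ready(f,f)}
2. drop(a,f)  →  {holds(a,f), holds(d,a), holds(d,d), ready(a,a), ready(a,f), ready(f,a)}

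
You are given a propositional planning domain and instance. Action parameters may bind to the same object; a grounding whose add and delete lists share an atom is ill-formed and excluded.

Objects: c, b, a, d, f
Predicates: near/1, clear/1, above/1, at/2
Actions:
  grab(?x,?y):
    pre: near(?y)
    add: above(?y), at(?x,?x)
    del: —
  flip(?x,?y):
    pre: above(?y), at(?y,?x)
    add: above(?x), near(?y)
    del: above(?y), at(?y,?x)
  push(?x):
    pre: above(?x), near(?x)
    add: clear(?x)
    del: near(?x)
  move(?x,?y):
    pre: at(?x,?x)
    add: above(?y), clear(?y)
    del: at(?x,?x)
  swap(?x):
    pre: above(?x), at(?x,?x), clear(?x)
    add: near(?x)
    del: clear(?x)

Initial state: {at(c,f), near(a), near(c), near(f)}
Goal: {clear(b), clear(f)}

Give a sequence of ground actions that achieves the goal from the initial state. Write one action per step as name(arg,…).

grab(c,f); push(f); move(c,b)

1. grab(c,f)  →  {above(f), at(c,c), at(c,f), near(a), near(c), near(f)}
2. push(f)  →  {above(f), at(c,c), at(c,f), clear(f), near(a), near(c)}
3. move(c,b)  →  {above(b), above(f), at(c,f), clear(b), clear(f), near(a), near(c)}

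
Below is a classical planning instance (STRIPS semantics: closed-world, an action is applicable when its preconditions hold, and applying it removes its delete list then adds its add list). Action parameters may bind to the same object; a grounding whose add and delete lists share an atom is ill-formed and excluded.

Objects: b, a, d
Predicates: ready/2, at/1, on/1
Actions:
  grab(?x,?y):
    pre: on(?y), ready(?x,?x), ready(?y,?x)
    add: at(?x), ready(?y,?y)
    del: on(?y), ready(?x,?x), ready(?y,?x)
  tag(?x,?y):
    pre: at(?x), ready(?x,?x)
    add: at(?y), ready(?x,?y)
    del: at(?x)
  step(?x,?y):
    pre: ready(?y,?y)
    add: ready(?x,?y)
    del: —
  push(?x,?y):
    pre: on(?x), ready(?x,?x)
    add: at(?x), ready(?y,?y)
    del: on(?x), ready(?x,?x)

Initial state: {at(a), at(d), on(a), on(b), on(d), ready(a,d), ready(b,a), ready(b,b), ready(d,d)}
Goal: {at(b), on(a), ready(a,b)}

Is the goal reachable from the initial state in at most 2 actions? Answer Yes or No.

1. tag(d,b)  →  {at(a), at(b), on(a), on(b), on(d), ready(a,d), ready(b,a), ready(b,b), ready(d,b), ready(d,d)}
2. step(a,b)  →  {at(a), at(b), on(a), on(b), on(d), ready(a,b), ready(a,d), ready(b,a), ready(b,b), ready(d,b), ready(d,d)}
optimal plan length = 2; 2 ≤ 2

Yes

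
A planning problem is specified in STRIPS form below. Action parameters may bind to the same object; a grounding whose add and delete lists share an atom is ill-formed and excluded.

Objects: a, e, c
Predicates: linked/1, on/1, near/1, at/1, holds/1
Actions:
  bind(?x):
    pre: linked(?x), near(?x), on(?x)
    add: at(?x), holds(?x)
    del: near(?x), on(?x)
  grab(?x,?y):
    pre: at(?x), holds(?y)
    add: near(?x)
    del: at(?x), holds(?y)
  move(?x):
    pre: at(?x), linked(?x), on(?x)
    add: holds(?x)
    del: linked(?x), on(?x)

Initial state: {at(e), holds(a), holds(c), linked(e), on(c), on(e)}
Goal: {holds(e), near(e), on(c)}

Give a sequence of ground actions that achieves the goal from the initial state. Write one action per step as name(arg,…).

1. move(e)  →  {at(e), holds(a), holds(c), holds(e), on(c)}
2. grab(e,a)  →  {holds(c), holds(e), near(e), on(c)}

move(e); grab(e,a)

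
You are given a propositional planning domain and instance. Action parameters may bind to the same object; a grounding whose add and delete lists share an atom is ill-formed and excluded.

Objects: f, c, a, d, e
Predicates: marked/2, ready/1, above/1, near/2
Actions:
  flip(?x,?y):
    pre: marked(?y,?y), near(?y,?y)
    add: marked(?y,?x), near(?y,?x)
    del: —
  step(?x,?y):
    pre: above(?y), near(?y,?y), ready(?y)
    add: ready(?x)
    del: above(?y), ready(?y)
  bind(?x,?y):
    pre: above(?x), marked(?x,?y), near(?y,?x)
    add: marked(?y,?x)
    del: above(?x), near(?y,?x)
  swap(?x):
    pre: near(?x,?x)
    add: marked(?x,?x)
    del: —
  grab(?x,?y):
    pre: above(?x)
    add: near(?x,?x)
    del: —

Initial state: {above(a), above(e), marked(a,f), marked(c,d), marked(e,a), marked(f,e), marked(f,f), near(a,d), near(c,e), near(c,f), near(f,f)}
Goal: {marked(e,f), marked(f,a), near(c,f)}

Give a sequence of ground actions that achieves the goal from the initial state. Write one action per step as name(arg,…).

flip(a,f); grab(e,f); swap(e); flip(f,e)

1. flip(a,f)  →  {above(a), above(e), marked(a,f), marked(c,d), marked(e,a), marked(f,a), marked(f,e), marked(f,f), near(a,d), near(c,e), near(c,f), near(f,a), near(f,f)}
2. grab(e,f)  →  {above(a), above(e), marked(a,f), marked(c,d), marked(e,a), marked(f,a), marked(f,e), marked(f,f), near(a,d), near(c,e), near(c,f), near(e,e), near(f,a), near(f,f)}
3. swap(e)  →  {above(a), above(e), marked(a,f), marked(c,d), marked(e,a), marked(e,e), marked(f,a), marked(f,e), marked(f,f), near(a,d), near(c,e), near(c,f), near(e,e), near(f,a), near(f,f)}
4. flip(f,e)  →  {above(a), above(e), marked(a,f), marked(c,d), marked(e,a), marked(e,e), marked(e,f), marked(f,a), marked(f,e), marked(f,f), near(a,d), near(c,e), near(c,f), near(e,e), near(e,f), near(f,a), near(f,f)}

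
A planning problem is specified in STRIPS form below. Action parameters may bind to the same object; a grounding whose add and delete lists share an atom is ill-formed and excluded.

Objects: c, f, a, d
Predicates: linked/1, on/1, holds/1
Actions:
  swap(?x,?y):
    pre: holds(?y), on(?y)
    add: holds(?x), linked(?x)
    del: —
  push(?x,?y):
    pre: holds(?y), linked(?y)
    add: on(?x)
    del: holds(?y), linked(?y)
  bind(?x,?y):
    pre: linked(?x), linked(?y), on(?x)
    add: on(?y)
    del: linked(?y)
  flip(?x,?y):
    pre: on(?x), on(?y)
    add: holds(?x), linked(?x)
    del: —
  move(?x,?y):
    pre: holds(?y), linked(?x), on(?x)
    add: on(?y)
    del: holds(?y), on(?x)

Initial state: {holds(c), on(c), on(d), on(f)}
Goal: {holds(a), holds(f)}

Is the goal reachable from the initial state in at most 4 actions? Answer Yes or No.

1. swap(f,c)  →  {holds(c), holds(f), linked(f), on(c), on(d), on(f)}
2. swap(a,c)  →  {holds(a), holds(c), holds(f), linked(a), linked(f), on(c), on(d), on(f)}
optimal plan length = 2; 2 ≤ 4

Yes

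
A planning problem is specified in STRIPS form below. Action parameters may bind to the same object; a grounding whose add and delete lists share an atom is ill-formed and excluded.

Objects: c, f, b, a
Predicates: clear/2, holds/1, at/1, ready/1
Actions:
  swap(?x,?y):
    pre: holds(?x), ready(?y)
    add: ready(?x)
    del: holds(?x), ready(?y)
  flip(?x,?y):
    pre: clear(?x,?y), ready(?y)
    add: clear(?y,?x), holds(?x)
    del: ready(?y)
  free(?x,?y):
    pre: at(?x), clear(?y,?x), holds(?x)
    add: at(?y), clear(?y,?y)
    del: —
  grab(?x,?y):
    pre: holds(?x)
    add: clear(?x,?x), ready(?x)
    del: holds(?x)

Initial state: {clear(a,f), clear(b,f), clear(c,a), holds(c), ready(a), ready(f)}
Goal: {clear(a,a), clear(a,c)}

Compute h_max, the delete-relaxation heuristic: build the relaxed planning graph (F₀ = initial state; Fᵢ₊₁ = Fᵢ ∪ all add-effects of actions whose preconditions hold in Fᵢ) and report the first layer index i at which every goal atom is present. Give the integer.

2

F0 = init (6 atoms)
F1 = F0 ∪ {clear(a,c), clear(c,c), clear(f,a), clear(f,b), holds(a), holds(b), ready(c)}  (13 atoms)
F2 = F1 ∪ {clear(a,a), clear(b,b), holds(f), ready(b)}  (17 atoms)
goal ⊆ F2  ⇒  h_max = 2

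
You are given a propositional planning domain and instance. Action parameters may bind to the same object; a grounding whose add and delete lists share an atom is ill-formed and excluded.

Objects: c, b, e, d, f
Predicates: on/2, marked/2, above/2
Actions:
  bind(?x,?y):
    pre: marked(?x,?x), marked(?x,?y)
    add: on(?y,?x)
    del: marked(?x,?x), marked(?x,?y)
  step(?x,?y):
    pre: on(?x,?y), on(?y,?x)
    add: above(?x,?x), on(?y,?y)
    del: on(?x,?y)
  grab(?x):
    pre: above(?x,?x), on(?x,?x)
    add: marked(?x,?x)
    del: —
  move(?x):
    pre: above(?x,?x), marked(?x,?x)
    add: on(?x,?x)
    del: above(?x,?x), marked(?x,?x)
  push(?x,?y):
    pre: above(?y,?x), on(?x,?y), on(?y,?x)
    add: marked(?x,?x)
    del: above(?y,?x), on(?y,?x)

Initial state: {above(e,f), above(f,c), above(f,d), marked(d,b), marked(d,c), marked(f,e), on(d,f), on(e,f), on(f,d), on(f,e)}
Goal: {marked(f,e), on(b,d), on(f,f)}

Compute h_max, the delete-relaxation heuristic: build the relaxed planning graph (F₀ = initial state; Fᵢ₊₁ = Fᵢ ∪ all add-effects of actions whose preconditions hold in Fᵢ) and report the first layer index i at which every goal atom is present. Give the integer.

2

F0 = init (10 atoms)
F1 = F0 ∪ {above(d,d), above(e,e), above(f,f), marked(d,d), marked(f,f), on(d,d), on(e,e), on(f,f)}  (18 atoms)
F2 = F1 ∪ {marked(e,e), on(b,d), on(c,d)}  (21 atoms)
goal ⊆ F2  ⇒  h_max = 2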